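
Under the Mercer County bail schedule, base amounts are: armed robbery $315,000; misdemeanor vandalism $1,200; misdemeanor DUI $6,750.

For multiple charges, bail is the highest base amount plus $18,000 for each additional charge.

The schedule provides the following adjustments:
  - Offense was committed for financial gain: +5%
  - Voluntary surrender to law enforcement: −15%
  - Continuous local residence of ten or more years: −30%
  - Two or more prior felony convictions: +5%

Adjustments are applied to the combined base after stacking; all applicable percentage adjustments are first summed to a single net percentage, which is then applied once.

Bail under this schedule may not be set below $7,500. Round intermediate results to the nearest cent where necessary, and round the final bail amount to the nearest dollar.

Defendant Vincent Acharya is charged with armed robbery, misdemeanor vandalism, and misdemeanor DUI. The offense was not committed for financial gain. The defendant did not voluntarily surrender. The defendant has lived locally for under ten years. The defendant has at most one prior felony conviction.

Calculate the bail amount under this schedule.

Base amounts from the schedule: armed robbery $315,000; misdemeanor vandalism $1,200; misdemeanor DUI $6,750.
Stacking rule: highest base plus $18,000 per additional charge. Highest is armed robbery at $315,000; 2 additional charges → +$36,000. Combined base = $351,000.
No adjustment factors apply to this defendant.
$351,000 is at or above the $7,500 minimum.

$351,000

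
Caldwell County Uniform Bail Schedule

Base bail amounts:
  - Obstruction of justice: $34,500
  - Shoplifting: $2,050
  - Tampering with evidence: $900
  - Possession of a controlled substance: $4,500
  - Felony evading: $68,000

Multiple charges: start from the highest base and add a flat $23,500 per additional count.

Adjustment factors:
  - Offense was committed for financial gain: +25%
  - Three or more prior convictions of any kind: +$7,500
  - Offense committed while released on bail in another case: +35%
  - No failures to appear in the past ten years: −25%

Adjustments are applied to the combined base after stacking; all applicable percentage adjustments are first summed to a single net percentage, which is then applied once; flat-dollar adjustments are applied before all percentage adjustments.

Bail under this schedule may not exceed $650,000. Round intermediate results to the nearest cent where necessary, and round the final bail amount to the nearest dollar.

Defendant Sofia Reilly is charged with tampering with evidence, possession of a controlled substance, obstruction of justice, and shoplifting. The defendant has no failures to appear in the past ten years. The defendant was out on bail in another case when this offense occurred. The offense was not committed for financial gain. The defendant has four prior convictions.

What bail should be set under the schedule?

$123,750

Base amounts from the schedule: tampering with evidence $900; possession of a controlled substance $4,500; obstruction of justice $34,500; shoplifting $2,050.
Stacking rule: highest base plus $23,500 per additional charge. Highest is obstruction of justice at $34,500; 3 additional charges → +$70,500. Combined base = $105,000.
Three or more prior convictions of any kind (+$7,500 flat): $105,000 + $7,500 = $112,500.
Net percentage adjustment: +35% −25% = +10%. $112,500 × 1.1 = $123,750.
$123,750 is within the $650,000 maximum.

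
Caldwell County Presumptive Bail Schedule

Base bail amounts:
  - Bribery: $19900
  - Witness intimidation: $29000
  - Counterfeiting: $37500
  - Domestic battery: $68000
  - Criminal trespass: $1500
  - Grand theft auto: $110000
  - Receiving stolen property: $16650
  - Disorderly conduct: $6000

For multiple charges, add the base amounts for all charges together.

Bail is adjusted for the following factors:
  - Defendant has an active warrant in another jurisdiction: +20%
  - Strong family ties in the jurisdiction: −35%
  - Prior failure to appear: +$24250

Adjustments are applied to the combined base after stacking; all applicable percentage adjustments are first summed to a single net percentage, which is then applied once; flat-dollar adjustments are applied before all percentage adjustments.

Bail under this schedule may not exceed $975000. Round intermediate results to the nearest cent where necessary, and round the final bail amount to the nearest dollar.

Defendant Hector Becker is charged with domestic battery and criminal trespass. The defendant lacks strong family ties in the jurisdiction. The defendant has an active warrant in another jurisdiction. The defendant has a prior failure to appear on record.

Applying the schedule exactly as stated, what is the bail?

$112500

Base amounts from the schedule: domestic battery $68000; criminal trespass $1500.
Stacking rule: sum of all bases. $68000 + $1500 = $69500.
Prior failure to appear (+$24250 flat): $69500 + $24250 = $93750.
Defendant has an active warrant in another jurisdiction (+20%): $93750 × 1.2 = $112500.
$112500 is within the $975000 maximum.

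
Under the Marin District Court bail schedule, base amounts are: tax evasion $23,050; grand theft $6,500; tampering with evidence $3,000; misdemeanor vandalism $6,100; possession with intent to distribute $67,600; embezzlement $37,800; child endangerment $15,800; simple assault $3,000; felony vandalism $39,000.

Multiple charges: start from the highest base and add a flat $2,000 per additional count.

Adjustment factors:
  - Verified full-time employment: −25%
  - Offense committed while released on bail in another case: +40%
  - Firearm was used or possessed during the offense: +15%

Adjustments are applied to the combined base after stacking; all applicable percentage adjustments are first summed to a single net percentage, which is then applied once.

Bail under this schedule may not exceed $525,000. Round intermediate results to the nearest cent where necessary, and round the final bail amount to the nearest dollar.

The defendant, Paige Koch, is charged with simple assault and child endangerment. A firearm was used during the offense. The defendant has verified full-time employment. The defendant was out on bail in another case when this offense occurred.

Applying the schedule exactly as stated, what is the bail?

Base amounts from the schedule: simple assault $3,000; child endangerment $15,800.
Stacking rule: highest base plus $2,000 per additional charge. Highest is child endangerment at $15,800; 1 additional charge → +$2,000. Combined base = $17,800.
Net percentage adjustment: −25% +40% +15% = +30%. $17,800 × 1.3 = $23,140.
$23,140 is within the $525,000 maximum.

$23,140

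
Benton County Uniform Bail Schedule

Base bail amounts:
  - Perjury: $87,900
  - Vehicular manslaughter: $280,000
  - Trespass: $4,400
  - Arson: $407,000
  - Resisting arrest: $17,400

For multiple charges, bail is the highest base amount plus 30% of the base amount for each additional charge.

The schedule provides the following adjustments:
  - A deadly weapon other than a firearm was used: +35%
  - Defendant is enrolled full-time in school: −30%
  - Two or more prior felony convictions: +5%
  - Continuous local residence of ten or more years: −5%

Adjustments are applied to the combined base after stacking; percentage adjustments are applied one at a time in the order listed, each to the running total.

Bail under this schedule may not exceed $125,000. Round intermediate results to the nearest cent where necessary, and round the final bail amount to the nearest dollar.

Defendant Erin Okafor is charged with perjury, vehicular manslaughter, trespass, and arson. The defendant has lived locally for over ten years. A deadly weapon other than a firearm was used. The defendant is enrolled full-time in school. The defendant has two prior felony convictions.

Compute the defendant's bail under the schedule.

$125,000

Base amounts from the schedule: perjury $87,900; vehicular manslaughter $280,000; trespass $4,400; arson $407,000.
Stacking rule: highest base plus 30% of each additional charge. Highest is arson at $407,000. Additional: $87,900 × 30% = $26,370; $280,000 × 30% = $84,000; $4,400 × 30% = $1,320. Combined base = $407,000 + $111,690 = $518,690.
A deadly weapon other than a firearm was used (+35%): $518,690 × 1.35 = $700,231.50.
Defendant is enrolled full-time in school (−30%): $700,231.50 × 0.7 = $490,162.05.
Two or more prior felony convictions (+5%): $490,162.05 × 1.05 = $514,670.15.
Continuous local residence of ten or more years (−5%): $514,670.15 × 0.95 = $488,936.64.
Result $488,936.64 exceeds the maximum of $125,000; bail is capped at $125,000.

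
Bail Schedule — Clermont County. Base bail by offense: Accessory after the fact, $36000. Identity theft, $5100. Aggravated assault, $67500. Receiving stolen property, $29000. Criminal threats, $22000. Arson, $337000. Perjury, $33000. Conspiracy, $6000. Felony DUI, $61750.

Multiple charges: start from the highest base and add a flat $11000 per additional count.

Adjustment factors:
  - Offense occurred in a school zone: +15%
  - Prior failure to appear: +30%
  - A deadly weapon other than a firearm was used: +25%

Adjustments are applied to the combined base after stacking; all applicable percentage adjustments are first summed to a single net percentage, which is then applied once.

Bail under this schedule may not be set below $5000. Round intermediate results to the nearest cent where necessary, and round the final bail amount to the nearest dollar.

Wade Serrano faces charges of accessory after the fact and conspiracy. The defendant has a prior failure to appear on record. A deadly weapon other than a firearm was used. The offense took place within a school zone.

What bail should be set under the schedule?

$79900

Base amounts from the schedule: accessory after the fact $36000; conspiracy $6000.
Stacking rule: highest base plus $11000 per additional charge. Highest is accessory after the fact at $36000; 1 additional charge → +$11000. Combined base = $47000.
Net percentage adjustment: +15% +30% +25% = +70%. $47000 × 1.7 = $79900.
$79900 is at or above the $5000 minimum.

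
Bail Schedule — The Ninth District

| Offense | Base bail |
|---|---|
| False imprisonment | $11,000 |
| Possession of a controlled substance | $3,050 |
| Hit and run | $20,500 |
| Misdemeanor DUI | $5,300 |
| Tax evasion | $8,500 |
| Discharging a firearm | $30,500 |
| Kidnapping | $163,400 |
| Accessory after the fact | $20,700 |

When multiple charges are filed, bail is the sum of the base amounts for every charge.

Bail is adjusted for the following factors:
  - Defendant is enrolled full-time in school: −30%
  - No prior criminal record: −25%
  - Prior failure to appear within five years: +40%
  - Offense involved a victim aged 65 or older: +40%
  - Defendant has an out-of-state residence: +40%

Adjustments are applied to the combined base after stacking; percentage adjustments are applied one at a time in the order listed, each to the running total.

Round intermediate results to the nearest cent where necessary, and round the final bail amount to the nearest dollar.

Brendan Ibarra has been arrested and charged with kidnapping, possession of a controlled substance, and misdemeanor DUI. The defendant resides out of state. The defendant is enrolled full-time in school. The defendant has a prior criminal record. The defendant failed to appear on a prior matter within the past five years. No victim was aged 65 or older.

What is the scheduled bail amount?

$235,641

Base amounts from the schedule: kidnapping $163,400; possession of a controlled substance $3,050; misdemeanor DUI $5,300.
Stacking rule: sum of all bases. $163,400 + $3,050 + $5,300 = $171,750.
Defendant is enrolled full-time in school (−30%): $171,750 × 0.7 = $120,225.
Prior failure to appear within five years (+40%): $120,225 × 1.4 = $168,315.
Defendant has an out-of-state residence (+40%): $168,315 × 1.4 = $235,641.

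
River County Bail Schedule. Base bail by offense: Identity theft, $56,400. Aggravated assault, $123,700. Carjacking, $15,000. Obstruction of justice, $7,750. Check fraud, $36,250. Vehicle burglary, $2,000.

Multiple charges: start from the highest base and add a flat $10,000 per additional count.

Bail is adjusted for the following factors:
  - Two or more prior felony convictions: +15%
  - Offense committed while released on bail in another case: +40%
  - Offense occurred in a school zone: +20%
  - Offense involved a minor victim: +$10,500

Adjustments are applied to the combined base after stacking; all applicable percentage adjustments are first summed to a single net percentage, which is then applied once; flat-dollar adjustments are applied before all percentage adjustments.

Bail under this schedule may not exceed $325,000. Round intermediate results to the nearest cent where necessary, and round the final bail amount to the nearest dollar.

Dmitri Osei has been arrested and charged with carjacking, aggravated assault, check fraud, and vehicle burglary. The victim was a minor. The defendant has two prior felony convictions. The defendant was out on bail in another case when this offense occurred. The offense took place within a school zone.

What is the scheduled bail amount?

$287,350

Base amounts from the schedule: carjacking $15,000; aggravated assault $123,700; check fraud $36,250; vehicle burglary $2,000.
Stacking rule: highest base plus $10,000 per additional charge. Highest is aggravated assault at $123,700; 3 additional charges → +$30,000. Combined base = $153,700.
Offense involved a minor victim (+$10,500 flat): $153,700 + $10,500 = $164,200.
Net percentage adjustment: +15% +40% +20% = +75%. $164,200 × 1.75 = $287,350.
$287,350 is within the $325,000 maximum.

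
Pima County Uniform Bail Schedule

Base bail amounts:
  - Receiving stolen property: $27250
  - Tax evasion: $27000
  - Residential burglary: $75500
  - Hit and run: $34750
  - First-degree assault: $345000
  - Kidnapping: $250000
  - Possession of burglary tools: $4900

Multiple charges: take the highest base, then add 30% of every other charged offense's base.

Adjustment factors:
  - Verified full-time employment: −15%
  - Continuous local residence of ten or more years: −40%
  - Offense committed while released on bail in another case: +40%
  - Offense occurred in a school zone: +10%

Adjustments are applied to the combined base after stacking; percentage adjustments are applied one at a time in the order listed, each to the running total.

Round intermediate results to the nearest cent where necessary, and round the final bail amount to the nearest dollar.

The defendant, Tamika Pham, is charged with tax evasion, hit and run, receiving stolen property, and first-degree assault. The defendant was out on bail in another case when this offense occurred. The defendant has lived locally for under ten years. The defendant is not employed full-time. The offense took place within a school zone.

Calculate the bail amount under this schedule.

$572418

Base amounts from the schedule: tax evasion $27000; hit and run $34750; receiving stolen property $27250; first-degree assault $345000.
Stacking rule: highest base plus 30% of each additional charge. Highest is first-degree assault at $345000. Additional: $27000 × 30% = $8100; $34750 × 30% = $10425; $27250 × 30% = $8175. Combined base = $345000 + $26700 = $371700.
Offense committed while released on bail in another case (+40%): $371700 × 1.4 = $520380.
Offense occurred in a school zone (+10%): $520380 × 1.1 = $572418.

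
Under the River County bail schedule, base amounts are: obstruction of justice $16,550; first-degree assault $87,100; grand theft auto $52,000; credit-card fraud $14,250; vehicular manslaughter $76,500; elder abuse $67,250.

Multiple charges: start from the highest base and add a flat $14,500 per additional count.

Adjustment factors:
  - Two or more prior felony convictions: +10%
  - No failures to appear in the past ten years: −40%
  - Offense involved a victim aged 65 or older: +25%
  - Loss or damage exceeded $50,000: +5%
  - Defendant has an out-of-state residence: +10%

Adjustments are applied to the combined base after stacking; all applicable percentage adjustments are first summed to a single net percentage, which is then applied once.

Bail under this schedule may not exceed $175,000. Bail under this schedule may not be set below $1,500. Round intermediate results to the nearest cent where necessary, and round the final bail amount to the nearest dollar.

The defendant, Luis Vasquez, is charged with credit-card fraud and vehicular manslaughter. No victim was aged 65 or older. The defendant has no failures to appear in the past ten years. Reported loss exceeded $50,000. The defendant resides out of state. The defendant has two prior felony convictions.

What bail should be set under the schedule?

$77,350

Base amounts from the schedule: credit-card fraud $14,250; vehicular manslaughter $76,500.
Stacking rule: highest base plus $14,500 per additional charge. Highest is vehicular manslaughter at $76,500; 1 additional charge → +$14,500. Combined base = $91,000.
Net percentage adjustment: +10% −40% +5% +10% = −15%. $91,000 × 0.85 = $77,350.
$77,350 is within the $175,000 maximum.
$77,350 is at or above the $1,500 minimum.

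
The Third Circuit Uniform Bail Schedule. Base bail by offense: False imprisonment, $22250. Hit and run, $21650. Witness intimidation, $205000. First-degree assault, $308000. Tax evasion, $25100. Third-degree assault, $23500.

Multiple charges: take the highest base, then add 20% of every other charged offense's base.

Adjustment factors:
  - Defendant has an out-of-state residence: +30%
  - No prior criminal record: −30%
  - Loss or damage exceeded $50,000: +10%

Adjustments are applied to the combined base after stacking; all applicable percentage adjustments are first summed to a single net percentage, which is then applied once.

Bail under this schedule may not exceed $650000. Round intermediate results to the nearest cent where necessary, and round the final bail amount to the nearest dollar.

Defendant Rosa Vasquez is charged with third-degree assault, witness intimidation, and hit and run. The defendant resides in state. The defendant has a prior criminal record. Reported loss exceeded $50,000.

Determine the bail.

Base amounts from the schedule: third-degree assault $23500; witness intimidation $205000; hit and run $21650.
Stacking rule: highest base plus 20% of each additional charge. Highest is witness intimidation at $205000. Additional: $23500 × 20% = $4700; $21650 × 20% = $4330. Combined base = $205000 + $9030 = $214030.
Loss or damage exceeded $50,000 (+10%): $214030 × 1.1 = $235433.
$235433 is within the $650000 maximum.

$235433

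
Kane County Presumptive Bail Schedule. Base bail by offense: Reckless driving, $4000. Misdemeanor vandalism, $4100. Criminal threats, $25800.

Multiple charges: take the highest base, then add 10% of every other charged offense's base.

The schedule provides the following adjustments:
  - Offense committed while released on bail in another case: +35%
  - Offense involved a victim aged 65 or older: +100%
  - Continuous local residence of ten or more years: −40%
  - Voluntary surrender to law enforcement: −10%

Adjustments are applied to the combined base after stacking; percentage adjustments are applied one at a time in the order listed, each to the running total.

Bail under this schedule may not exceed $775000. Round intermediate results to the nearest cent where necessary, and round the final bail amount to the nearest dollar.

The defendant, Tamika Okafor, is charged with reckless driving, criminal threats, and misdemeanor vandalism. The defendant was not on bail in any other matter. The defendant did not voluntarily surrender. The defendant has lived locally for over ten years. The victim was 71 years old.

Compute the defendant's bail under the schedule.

Base amounts from the schedule: reckless driving $4000; criminal threats $25800; misdemeanor vandalism $4100.
Stacking rule: highest base plus 10% of each additional charge. Highest is criminal threats at $25800. Additional: $4000 × 10% = $400; $4100 × 10% = $410. Combined base = $25800 + $810 = $26610.
Offense involved a victim aged 65 or older (+100%): $26610 × 2 = $53220.
Continuous local residence of ten or more years (−40%): $53220 × 0.6 = $31932.
$31932 is within the $775000 maximum.

$31932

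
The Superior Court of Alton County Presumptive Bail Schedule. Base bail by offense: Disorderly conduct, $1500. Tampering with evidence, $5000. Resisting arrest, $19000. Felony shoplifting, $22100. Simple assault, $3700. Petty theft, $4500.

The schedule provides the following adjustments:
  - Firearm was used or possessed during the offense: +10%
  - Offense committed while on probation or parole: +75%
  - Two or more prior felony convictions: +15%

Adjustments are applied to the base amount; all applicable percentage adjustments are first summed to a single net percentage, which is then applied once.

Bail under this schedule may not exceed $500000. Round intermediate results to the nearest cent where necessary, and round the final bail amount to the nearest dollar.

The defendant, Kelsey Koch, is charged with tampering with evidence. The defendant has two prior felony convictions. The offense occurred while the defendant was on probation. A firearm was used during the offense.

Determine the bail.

$10000

Base amounts from the schedule: tampering with evidence $5000.
Single charge. Combined base = $5000.
Net percentage adjustment: +10% +75% +15% = +100%. $5000 × 2 = $10000.
$10000 is within the $500000 maximum.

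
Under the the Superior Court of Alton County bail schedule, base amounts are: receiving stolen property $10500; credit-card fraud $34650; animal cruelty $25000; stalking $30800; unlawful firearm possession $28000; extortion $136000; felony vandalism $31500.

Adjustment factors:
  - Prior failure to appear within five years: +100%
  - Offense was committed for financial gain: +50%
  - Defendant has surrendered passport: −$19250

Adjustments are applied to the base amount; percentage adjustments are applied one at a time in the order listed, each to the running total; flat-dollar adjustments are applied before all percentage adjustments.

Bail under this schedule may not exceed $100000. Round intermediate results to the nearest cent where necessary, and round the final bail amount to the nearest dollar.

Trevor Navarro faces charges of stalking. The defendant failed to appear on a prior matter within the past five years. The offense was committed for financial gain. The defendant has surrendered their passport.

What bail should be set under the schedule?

$34650

Base amounts from the schedule: stalking $30800.
Single charge. Combined base = $30800.
Defendant has surrendered passport (−$19250 flat): $30800 − $19250 = $11550.
Prior failure to appear within five years (+100%): $11550 × 2 = $23100.
Offense was committed for financial gain (+50%): $23100 × 1.5 = $34650.
$34650 is within the $100000 maximum.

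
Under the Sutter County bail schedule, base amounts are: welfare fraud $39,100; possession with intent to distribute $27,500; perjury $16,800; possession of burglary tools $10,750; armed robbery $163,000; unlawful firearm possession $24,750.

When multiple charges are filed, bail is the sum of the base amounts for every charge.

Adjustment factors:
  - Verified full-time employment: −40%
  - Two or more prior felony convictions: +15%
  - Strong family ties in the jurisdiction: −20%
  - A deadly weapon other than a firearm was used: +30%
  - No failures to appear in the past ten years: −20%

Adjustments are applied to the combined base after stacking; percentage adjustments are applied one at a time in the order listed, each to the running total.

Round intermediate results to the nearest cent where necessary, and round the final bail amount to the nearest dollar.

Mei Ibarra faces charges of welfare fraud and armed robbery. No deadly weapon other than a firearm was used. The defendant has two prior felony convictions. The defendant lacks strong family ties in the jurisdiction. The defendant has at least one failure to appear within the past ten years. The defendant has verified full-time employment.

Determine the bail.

Base amounts from the schedule: welfare fraud $39,100; armed robbery $163,000.
Stacking rule: sum of all bases. $39,100 + $163,000 = $202,100.
Verified full-time employment (−40%): $202,100 × 0.6 = $121,260.
Two or more prior felony convictions (+15%): $121,260 × 1.15 = $139,449.

$139,449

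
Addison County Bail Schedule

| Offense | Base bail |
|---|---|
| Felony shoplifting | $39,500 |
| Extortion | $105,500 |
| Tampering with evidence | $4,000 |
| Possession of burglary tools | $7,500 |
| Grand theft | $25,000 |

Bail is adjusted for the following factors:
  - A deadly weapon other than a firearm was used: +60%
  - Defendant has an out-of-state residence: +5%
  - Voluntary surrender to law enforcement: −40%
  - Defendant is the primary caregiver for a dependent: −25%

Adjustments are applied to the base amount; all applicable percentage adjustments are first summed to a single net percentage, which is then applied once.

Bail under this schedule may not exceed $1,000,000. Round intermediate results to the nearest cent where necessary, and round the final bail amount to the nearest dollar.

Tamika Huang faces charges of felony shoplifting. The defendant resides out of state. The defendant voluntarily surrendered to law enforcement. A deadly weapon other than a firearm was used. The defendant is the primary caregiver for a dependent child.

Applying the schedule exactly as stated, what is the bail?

$39,500

Base amounts from the schedule: felony shoplifting $39,500.
Single charge. Combined base = $39,500.
Net percentage adjustment: +60% +5% −40% −25% = +0%. $39,500 × 1 = $39,500.
$39,500 is within the $1,000,000 maximum.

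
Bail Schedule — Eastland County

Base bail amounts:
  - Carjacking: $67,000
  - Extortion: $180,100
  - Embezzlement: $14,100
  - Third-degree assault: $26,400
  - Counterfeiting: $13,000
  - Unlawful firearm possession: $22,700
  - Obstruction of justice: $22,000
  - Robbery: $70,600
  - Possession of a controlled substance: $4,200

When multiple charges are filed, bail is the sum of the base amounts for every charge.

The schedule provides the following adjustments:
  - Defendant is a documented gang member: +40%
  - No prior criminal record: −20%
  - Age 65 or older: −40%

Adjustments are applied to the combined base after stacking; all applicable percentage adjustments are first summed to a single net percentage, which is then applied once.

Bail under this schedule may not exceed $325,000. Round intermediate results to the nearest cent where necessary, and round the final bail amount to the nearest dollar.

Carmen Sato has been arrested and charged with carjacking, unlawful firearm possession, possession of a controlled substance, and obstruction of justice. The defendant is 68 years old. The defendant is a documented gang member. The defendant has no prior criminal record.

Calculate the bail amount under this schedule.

$92,720

Base amounts from the schedule: carjacking $67,000; unlawful firearm possession $22,700; possession of a controlled substance $4,200; obstruction of justice $22,000.
Stacking rule: sum of all bases. $67,000 + $22,700 + $4,200 + $22,000 = $115,900.
Net percentage adjustment: +40% −20% −40% = −20%. $115,900 × 0.8 = $92,720.
$92,720 is within the $325,000 maximum.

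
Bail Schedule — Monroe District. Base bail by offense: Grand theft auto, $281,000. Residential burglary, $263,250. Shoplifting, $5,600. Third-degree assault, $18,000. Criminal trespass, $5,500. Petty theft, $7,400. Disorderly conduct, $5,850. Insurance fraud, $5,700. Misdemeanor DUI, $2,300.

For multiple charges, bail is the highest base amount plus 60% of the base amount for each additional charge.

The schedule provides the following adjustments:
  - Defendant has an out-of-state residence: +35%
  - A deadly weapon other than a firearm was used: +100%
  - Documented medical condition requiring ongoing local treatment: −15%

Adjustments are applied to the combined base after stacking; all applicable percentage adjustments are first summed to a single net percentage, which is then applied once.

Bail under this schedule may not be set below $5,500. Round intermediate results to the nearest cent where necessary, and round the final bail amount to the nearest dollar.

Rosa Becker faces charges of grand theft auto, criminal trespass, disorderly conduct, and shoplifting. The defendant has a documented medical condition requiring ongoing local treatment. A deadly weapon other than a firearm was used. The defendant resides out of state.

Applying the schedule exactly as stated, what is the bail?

Base amounts from the schedule: grand theft auto $281,000; criminal trespass $5,500; disorderly conduct $5,850; shoplifting $5,600.
Stacking rule: highest base plus 60% of each additional charge. Highest is grand theft auto at $281,000. Additional: $5,500 × 60% = $3,300; $5,850 × 60% = $3,510; $5,600 × 60% = $3,360. Combined base = $281,000 + $10,170 = $291,170.
Net percentage adjustment: +35% +100% −15% = +120%. $291,170 × 2.2 = $640,574.
$640,574 is at or above the $5,500 minimum.

$640,574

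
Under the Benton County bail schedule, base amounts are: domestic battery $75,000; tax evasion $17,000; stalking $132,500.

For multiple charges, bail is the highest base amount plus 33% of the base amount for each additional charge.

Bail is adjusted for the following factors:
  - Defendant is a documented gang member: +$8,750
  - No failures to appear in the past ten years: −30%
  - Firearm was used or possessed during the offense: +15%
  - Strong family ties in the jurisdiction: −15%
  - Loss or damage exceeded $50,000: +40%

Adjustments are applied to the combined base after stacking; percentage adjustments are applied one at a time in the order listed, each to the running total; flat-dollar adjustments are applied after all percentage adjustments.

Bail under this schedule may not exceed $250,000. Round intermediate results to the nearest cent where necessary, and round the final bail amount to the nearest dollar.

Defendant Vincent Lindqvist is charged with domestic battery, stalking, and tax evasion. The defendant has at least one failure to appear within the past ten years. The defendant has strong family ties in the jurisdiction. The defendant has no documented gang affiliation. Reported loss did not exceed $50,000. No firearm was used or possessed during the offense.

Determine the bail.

$138,431

Base amounts from the schedule: domestic battery $75,000; stalking $132,500; tax evasion $17,000.
Stacking rule: highest base plus 33% of each additional charge. Highest is stalking at $132,500. Additional: $75,000 × 33% = $24,750; $17,000 × 33% = $5,610. Combined base = $132,500 + $30,360 = $162,860.
Strong family ties in the jurisdiction (−15%): $162,860 × 0.85 = $138,431.
$138,431 is within the $250,000 maximum.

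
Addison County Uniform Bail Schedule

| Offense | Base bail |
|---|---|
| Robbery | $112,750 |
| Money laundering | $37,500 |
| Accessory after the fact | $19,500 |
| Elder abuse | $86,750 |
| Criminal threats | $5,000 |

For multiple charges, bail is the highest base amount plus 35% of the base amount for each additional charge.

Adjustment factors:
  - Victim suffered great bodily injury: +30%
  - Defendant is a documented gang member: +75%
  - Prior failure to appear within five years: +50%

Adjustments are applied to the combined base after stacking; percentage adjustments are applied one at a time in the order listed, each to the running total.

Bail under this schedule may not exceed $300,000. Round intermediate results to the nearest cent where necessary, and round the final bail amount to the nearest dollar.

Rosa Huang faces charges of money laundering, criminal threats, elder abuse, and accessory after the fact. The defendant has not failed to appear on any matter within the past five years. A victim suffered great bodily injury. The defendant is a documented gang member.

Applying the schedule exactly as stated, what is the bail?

Base amounts from the schedule: money laundering $37,500; criminal threats $5,000; elder abuse $86,750; accessory after the fact $19,500.
Stacking rule: highest base plus 35% of each additional charge. Highest is elder abuse at $86,750. Additional: $37,500 × 35% = $13,125; $5,000 × 35% = $1,750; $19,500 × 35% = $6,825. Combined base = $86,750 + $21,700 = $108,450.
Victim suffered great bodily injury (+30%): $108,450 × 1.3 = $140,985.
Defendant is a documented gang member (+75%): $140,985 × 1.75 = $246,723.75.
$246,723.75 is within the $300,000 maximum.
Rounded to the nearest dollar: $246,724.

$246,724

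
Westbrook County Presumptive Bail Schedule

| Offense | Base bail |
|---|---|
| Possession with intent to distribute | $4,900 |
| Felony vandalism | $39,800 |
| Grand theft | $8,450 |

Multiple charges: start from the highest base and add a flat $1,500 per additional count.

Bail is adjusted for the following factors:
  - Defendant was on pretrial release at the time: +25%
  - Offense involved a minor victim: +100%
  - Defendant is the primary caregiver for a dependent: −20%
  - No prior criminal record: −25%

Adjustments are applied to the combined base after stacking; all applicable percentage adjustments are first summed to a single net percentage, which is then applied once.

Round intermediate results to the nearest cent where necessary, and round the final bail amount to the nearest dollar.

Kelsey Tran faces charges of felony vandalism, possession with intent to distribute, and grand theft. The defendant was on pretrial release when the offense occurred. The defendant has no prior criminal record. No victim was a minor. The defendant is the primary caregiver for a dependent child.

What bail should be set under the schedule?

Base amounts from the schedule: felony vandalism $39,800; possession with intent to distribute $4,900; grand theft $8,450.
Stacking rule: highest base plus $1,500 per additional charge. Highest is felony vandalism at $39,800; 2 additional charges → +$3,000. Combined base = $42,800.
Net percentage adjustment: +25% −20% −25% = −20%. $42,800 × 0.8 = $34,240.

$34,240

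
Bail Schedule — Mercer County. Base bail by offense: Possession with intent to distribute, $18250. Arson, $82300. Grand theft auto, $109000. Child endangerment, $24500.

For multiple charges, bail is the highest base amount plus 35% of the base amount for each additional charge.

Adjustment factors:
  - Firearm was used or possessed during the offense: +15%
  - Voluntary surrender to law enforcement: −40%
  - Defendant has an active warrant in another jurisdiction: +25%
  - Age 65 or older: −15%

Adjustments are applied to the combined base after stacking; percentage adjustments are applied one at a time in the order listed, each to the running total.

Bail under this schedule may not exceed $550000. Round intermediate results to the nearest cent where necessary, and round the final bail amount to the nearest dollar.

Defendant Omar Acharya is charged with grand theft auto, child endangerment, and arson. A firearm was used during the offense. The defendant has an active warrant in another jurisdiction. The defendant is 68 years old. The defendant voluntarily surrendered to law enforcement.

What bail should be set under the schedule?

$107315

Base amounts from the schedule: grand theft auto $109000; child endangerment $24500; arson $82300.
Stacking rule: highest base plus 35% of each additional charge. Highest is grand theft auto at $109000. Additional: $24500 × 35% = $8575; $82300 × 35% = $28805. Combined base = $109000 + $37380 = $146380.
Firearm was used or possessed during the offense (+15%): $146380 × 1.15 = $168337.
Voluntary surrender to law enforcement (−40%): $168337 × 0.6 = $101002.20.
Defendant has an active warrant in another jurisdiction (+25%): $101002.20 × 1.25 = $126252.75.
Age 65 or older (−15%): $126252.75 × 0.85 = $107314.84.
$107314.84 is within the $550000 maximum.
Rounded to the nearest dollar: $107315.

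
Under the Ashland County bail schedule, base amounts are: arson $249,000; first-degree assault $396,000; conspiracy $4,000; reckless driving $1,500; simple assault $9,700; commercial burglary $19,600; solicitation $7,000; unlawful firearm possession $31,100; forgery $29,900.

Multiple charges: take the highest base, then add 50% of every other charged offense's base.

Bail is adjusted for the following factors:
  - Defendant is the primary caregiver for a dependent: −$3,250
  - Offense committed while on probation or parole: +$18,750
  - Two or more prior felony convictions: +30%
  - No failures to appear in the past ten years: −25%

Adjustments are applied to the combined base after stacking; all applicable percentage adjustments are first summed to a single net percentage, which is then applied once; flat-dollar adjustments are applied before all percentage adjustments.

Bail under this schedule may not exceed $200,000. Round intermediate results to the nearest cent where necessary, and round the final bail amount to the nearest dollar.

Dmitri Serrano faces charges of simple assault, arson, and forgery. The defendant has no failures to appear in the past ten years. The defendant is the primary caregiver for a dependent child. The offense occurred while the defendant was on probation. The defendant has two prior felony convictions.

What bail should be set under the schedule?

Base amounts from the schedule: simple assault $9,700; arson $249,000; forgery $29,900.
Stacking rule: highest base plus 50% of each additional charge. Highest is arson at $249,000. Additional: $9,700 × 50% = $4,850; $29,900 × 50% = $14,950. Combined base = $249,000 + $19,800 = $268,800.
Defendant is the primary caregiver for a dependent (−$3,250 flat): $268,800 − $3,250 = $265,550.
Offense committed while on probation or parole (+$18,750 flat): $265,550 + $18,750 = $284,300.
Net percentage adjustment: +30% −25% = +5%. $284,300 × 1.05 = $298,515.
Result $298,515 exceeds the maximum of $200,000; bail is capped at $200,000.

$200,000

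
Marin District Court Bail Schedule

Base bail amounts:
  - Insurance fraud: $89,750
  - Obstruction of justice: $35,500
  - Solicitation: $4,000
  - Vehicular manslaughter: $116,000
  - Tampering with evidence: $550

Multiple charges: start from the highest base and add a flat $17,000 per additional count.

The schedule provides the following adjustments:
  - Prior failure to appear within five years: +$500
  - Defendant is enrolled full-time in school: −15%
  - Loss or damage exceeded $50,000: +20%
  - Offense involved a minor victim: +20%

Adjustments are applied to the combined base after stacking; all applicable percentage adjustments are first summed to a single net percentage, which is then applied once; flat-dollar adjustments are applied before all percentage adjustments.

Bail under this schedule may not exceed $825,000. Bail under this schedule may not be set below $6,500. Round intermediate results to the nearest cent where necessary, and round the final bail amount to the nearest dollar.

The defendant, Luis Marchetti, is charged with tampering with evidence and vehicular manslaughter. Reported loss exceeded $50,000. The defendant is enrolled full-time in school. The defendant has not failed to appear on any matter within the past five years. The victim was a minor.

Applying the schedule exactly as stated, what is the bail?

$166,250

Base amounts from the schedule: tampering with evidence $550; vehicular manslaughter $116,000.
Stacking rule: highest base plus $17,000 per additional charge. Highest is vehicular manslaughter at $116,000; 1 additional charge → +$17,000. Combined base = $133,000.
Net percentage adjustment: −15% +20% +20% = +25%. $133,000 × 1.25 = $166,250.
$166,250 is within the $825,000 maximum.
$166,250 is at or above the $6,500 minimum.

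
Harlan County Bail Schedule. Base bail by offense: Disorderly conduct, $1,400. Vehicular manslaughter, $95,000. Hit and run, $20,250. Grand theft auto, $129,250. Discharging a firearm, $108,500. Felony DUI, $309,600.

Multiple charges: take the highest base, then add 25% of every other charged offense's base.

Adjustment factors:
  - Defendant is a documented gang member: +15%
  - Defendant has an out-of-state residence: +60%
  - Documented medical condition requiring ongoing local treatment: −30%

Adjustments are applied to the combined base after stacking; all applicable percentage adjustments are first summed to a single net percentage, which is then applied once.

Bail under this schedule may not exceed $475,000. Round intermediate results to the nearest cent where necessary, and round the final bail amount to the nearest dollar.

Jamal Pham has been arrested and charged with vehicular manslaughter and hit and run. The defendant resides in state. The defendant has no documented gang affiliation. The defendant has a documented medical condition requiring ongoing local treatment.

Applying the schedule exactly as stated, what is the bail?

Base amounts from the schedule: vehicular manslaughter $95,000; hit and run $20,250.
Stacking rule: highest base plus 25% of each additional charge. Highest is vehicular manslaughter at $95,000. Additional: $20,250 × 25% = $5,062.50. Combined base = $95,000 + $5,062.50 = $100,062.50.
Documented medical condition requiring ongoing local treatment (−30%): $100,062.50 × 0.7 = $70,043.75.
$70,043.75 is within the $475,000 maximum.
Rounded to the nearest dollar: $70,044.

$70,044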